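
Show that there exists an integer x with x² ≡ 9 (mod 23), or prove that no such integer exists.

Take x = 20. Then 20² = 400 = 17·23 + 9, so 20² ≡ 9 (mod 23).

x = 20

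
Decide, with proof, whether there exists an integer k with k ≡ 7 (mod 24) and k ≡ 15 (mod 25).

k = 415

Since 24 and 25 share no common factor, CRT says the pair of congruences has a solution (unique mod 600).
Write k = 7 + 24t and require 7 + 24t ≡ 15 (mod 25), i.e. 24t ≡ 8 (mod 25).
Note 24·24 = 576 ≡ 1 (mod 25) (as 576 − 1 = 23·25), so 24⁻¹ ≡ 24.
Therefore t ≡ 24·8 = 192 ≡ 17 (mod 25).
With t = 17: k = 7 + 24·17 = 415.
Check: 415 mod 24 = 7, 415 mod 25 = 15. ✓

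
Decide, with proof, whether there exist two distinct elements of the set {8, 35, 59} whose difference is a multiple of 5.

No, no such pair exists.

Two integers differ by a multiple of 5 exactly when they have the same residue mod 5. The residues are 8↦3, 35↦0, 59↦4.
These 3 residues are pairwise different, hence no difference of two elements is divisible by 5.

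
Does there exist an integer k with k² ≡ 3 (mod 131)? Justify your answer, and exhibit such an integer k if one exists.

Take k = 93. Then 93² = 8649 = 66·131 + 3, so 93² ≡ 3 (mod 131).

k = 93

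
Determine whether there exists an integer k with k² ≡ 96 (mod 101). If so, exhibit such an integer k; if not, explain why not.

k = 55

k = 55 works: 55² = 3025, and 3025 − 96 = 2929 = 29·101.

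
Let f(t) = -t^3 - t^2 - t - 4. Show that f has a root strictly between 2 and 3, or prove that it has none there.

f has no root in that interval.

f(2) = -18 and f(3) = -43, both negative.
The derivative f'(t) = -3t^2 - 2t - 1 is a quadratic with discriminant (-2)² − 4·(-3)·(-1) = -8 < 0; it never vanishes, so it is always negative (sign of the leading coefficient).
Hence f is strictly decreasing on ℝ, and in particular on [2, 3]. A strictly monotone function with same-sign endpoint values stays negative on the whole interval, so f has no zero in (2, 3).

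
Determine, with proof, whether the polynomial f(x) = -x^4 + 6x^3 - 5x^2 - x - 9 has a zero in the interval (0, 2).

Such a root exists.

f(0) = -9 and f(2) = 1, which have opposite signs.
Since f is a polynomial it is continuous on [0, 2].
By the Intermediate Value Theorem f must vanish at some point of (0, 2).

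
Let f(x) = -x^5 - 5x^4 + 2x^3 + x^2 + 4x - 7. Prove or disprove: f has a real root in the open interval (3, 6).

f(3) = -580 and f(6) = -13771, both negative, so a sign-change argument is unavailable; we show f keeps this sign on the whole interval.
Shift to the endpoint 3: with x = 3 + u (0 < u < 3), one computes f(3 + u) = -u^5 - 20u^4 - 148u^3 - 521u^2 - 881u - 580.
The nonzero coefficients here are all negative, so for u > 0 every term is negative (or zero), and the constant term -580 is strictly negative.
Therefore f(x) < 0 throughout (3, 6), and f has no zero there.

No.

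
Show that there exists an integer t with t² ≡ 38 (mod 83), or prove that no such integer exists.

t = 72

Take t = 72. Then 72² = 5184 = 62·83 + 38, so 72² ≡ 38 (mod 83).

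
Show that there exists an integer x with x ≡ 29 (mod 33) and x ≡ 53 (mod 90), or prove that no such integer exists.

x = 953

The moduli are not coprime: gcd(33, 90) = 3. Compatibility requires 3 ∣ (53 − 29) = 24, which holds, so solutions exist.
Put x = 29 + 33t, so we need 33t ≡ 24 (mod 90), equivalently (divide by 3) 11t ≡ 8 (mod 30).
To invert 11 modulo 30: 30 = 2·11 + 8, 11 = 1·8 + 3, 8 = 2·3 + 2, 3 = 1·2 + 1, 2 = 2·1 + 0, and unwinding, 1 = 3 − 1·2 = 3 − (8 − 2·3) = −8 + 3·3 = −8 + 3·(11 − 1·8) = 3·11 − 4·8 = 3·11 − 4·(30 − 2·11) = −4·30 + 11·11. Thus 11⁻¹ ≡ 11 (mod 30).
Multiplying by 11: t ≡ 11·8 = 88 ≡ 28 (mod 30).
Then x = 29 + 33·28 = 953.
Indeed 953 ≡ 29 (mod 33) and 953 ≡ 53 (mod 90).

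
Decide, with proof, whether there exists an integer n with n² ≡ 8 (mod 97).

n = 69 works: 69² = 4761, and 4761 − 8 = 4753 = 49·97.

n = 69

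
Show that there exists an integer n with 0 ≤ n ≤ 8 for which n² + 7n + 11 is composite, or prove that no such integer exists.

n = 4

At n = 4: 4² + 7·4 + 11 = 55 = 5·11, which is composite.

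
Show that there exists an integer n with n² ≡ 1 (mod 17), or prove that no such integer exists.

n = 1

Take n = 1. Then 1² = 1, and since 0 ≤ 1 < 17 this is already reduced: 1² ≡ 1 (mod 17).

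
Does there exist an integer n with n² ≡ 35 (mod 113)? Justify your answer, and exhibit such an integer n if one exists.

Apply Euler's criterion with the prime 113: 35 is a quadratic residue iff 35^56 ≡ 1 (mod 113), and a non-residue iff it is ≡ −1.
Repeated squaring mod 113: 35^2 = 1225 ≡ 95; 35^4 ≡ 95² = 9025 ≡ 98; 35^8 ≡ 98² = 9604 ≡ 112; 35^16 ≡ 112² = 12544 ≡ 1; 35^32 ≡ 1² = 1 ≡ 1.
Since 56 = 32 + 16 + 8, 35^56 ≡ 1 · 1 · 112; multiplying out mod 113: 1·1 = 1 ≡ 1, then 1·112 = 112 ≡ 112. Thus 35^56 ≡ 112 ≡ −1 (mod 113).
By Euler's criterion 35 is a quadratic non-residue mod 113: no n satisfies n² ≡ 35 (mod 113).

No such integer exists.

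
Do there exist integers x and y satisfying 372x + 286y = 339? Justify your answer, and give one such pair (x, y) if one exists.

There are no such integers.

Both 372 and 286 are divisible by gcd(372, 286) = 2, hence so is any combination 372x + 286y.
However 339 leaves remainder 1 on division by 2.
So the equation is unsolvable over ℤ.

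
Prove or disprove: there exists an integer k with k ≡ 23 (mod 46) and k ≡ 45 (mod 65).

k = 2645

The moduli 46 and 65 are coprime, so by the Chinese Remainder Theorem a unique solution modulo 2990 exists.
Write k = 23 + 46t and require 23 + 46t ≡ 45 (mod 65), i.e. 46t ≡ 22 (mod 65).
Since 46·41 = 1886 = 29·65 + 1, the inverse of 46 mod 65 is 41.
Therefore t ≡ 41·22 = 902 ≡ 57 (mod 65).
With t = 57: k = 23 + 46·57 = 2645.
Indeed 2645 ≡ 23 (mod 46) and 2645 ≡ 45 (mod 65).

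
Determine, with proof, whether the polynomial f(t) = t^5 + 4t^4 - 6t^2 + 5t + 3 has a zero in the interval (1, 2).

No such root exists.

f(1) = 7 and f(2) = 85, both positive, so a sign-change argument is unavailable; we show f keeps this sign on the whole interval.
Shift to the endpoint 1: with t = 1 + u (0 < u < 1), one computes f(1 + u) = u^5 + 9u^4 + 26u^3 + 28u^2 + 14u + 7.
All 6 nonzero coefficients of this polynomial in u are positive; hence for u > 0 the value is a sum of positive terms (the constant 7 among them).
Therefore f(t) > 0 throughout (1, 2), and f has no zero there.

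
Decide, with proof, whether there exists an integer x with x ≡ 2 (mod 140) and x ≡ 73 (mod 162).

No, no such integer exists.

Reduce both congruences modulo 2, which divides 140 and 162: they say x ≡ 2 (mod 2) and x ≡ 73 (mod 2).
But 2 mod 2 = 0 while 73 mod 2 = 1, a contradiction.
Hence the system has no solution.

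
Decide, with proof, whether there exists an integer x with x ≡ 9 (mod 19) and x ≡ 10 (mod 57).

There is no such integer.

gcd(19, 57) = 19. If x ≡ 9 (mod 19) and x ≡ 10 (mod 57), then x ≡ 9 (mod 19) and x ≡ 10 (mod 19).
However 9 ≡ 9 and 10 ≡ 10 (mod 19), and 9 ≠ 10.
Hence the system has no solution.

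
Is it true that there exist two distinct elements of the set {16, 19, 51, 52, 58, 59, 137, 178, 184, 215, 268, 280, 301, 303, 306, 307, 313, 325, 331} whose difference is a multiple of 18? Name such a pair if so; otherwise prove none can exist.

Both 16 and 52 leave remainder 16 on division by 18; their difference 36 = 2·18 is a multiple of 18.

Yes: 16 and 52.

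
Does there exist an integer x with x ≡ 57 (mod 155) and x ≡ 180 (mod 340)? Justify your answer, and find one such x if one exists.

Both moduli are multiples of 5 = gcd(155, 340), so any solution would satisfy x ≡ 57 and x ≡ 180 modulo 5 simultaneously.
However 57 ≡ 2 and 180 ≡ 0 (mod 5), and 2 ≠ 0.
Therefore no such x exists.

No, no such integer exists.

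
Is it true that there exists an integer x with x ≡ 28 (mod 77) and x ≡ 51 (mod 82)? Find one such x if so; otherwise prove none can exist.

x = 4725

The moduli 77 and 82 are coprime, so by the Chinese Remainder Theorem a unique solution modulo 6314 exists.
Any solution of the first congruence is x = 28 + 77t; substituting into the second, 77t ≡ 51 − 28 ≡ 23 (mod 82).
To invert 77 modulo 82: 82 = 1·77 + 5, 77 = 15·5 + 2, 5 = 2·2 + 1, 2 = 2·1 + 0, and unwinding, 1 = 5 − 2·2 = 5 − 2·(77 − 15·5) = −2·77 + 31·5 = −2·77 + 31·(82 − 1·77) = 31·82 − 33·77. Thus 77⁻¹ ≡ -33 ≡ 49 (mod 82).
Therefore t ≡ 49·23 = 1127 ≡ 61 (mod 82).
With t = 61: x = 28 + 77·61 = 4725.
Indeed 4725 ≡ 28 (mod 77) and 4725 ≡ 51 (mod 82).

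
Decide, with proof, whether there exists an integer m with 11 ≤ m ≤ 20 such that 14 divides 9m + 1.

m = 17

For m = 11, 12, …, 16 the values 100, 109, 118, 127, 136, 145 are not multiples of 14. At m = 17 we get 9·17 + 1 = 154, and 154 = 14·11.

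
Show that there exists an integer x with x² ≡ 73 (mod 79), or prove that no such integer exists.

x = 51 works: 51² = 2601, and 2601 − 73 = 2528 = 32·79.

x = 51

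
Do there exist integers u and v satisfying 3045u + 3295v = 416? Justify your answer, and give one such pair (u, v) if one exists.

No, no such integers exist.

gcd(3045, 3295) = 5, so every integer of the form 3045u + 3295v is a multiple of 5.
But 416 = 5·83 + 1, so 5 ∤ 416.
Therefore 3045u + 3295v = 416 has no solution in integers.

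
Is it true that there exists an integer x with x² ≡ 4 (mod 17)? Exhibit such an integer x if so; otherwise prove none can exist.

x = 15

x = 15 works: 15² = 225, and 225 − 4 = 221 = 13·17.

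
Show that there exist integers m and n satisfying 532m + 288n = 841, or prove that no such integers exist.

Any value of 532m + 288n is a multiple of gcd(532, 288) = 4.
However 841 leaves remainder 1 on division by 4.
Hence no integers m, n satisfy the equation.

No such integers exist.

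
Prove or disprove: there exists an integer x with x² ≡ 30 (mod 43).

No such integer exists.

Apply Euler's criterion with the prime 43: 30 is a quadratic residue iff 30^21 ≡ 1 (mod 43), and a non-residue iff it is ≡ −1.
Repeated squaring mod 43: 30^2 = 900 ≡ 40; 30^4 ≡ 40² = 1600 ≡ 9; 30^8 ≡ 9² = 81 ≡ 38; 30^16 ≡ 38² = 1444 ≡ 25.
Since 21 = 16 + 4 + 1, 30^21 ≡ 25 · 9 · 30; multiplying out mod 43: 25·9 = 225 ≡ 10, then 10·30 = 300 ≡ 42. Thus 30^21 ≡ 42 ≡ −1 (mod 43).
By Euler's criterion 30 is a quadratic non-residue mod 43: no x satisfies x² ≡ 30 (mod 43).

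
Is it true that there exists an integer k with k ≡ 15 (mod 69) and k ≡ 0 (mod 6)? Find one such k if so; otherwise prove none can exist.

gcd(69, 6) = 3. A simultaneous solution exists iff 15 ≡ 0 (mod 3); here 15 mod 3 = 0 = 0 mod 3, so it does.
List candidates k ≡ 15 (mod 69): 15, 84. Modulo 6 these are 3, 0; 84 gives 0 as required.
Indeed 84 ≡ 15 (mod 69) and 84 ≡ 0 (mod 6).

k = 84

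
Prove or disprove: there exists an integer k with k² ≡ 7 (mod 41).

No, no such integer exists.

Apply Euler's criterion with the prime 41: 7 is a quadratic residue iff 7^20 ≡ 1 (mod 41), and a non-residue iff it is ≡ −1.
Repeated squaring mod 41: 7^2 = 49 ≡ 8; 7^4 ≡ 8² = 64 ≡ 23; 7^8 ≡ 23² = 529 ≡ 37; 7^16 ≡ 37² = 1369 ≡ 16.
Since 20 = 16 + 4, 7^20 ≡ 16 · 23; multiplying out mod 41: 16·23 = 368 ≡ 40. Thus 7^20 ≡ 40 ≡ −1 (mod 41).
By Euler's criterion 7 is a quadratic non-residue mod 41: no k satisfies k² ≡ 7 (mod 41).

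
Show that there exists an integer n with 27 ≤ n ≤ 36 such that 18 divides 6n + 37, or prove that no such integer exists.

There is no such integer n in that range.

The values of 6n + 37 for n = 27, 28, …, 36 are 199, 205, 211, 217, 223, 229, 235, 241, 247, 253; reduced mod 18 these are 1, 7, 13, 1, 7, 13, 1, 7, 13, 1.
None is 0, so 18 never divides 6n + 37 on this range.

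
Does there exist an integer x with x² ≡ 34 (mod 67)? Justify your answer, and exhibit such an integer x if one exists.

There is no such integer.

67 is prime, so by Euler's criterion 34 is a square mod 67 iff 34^((67−1)/2) = 34^33 ≡ 1 (mod 67).
Repeated squaring mod 67: 34^2 = 1156 ≡ 17; 34^4 ≡ 17² = 289 ≡ 21; 34^8 ≡ 21² = 441 ≡ 39; 34^16 ≡ 39² = 1521 ≡ 47; 34^32 ≡ 47² = 2209 ≡ 65.
Since 33 = 32 + 1, 34^33 ≡ 65 · 34; multiplying out mod 67: 65·34 = 2210 ≡ 66. Thus 34^33 ≡ 66 ≡ −1 (mod 67).
By Euler's criterion 34 is a quadratic non-residue mod 67: no x satisfies x² ≡ 34 (mod 67).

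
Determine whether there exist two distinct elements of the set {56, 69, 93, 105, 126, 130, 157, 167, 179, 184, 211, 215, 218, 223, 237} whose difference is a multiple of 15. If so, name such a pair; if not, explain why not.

No, no such pair exists.

Residues mod 15: 56↦11, 69↦9, 93↦3, 105↦0, 126↦6, 130↦10, 157↦7, 167↦2, 179↦14, 184↦4, 211↦1, 215↦5, 218↦8, 223↦13, 237↦12.
These 15 residues are pairwise different, hence no difference of two elements is divisible by 15.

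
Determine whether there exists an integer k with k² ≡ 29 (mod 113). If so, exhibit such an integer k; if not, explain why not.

113 is prime, so by Euler's criterion 29 is a square mod 113 iff 29^((113−1)/2) = 29^56 ≡ 1 (mod 113).
Squaring successively (mod 113): 29^2 = 841 ≡ 50; 29^4 ≡ 50² = 2500 ≡ 14; 29^8 ≡ 14² = 196 ≡ 83; 29^16 ≡ 83² = 6889 ≡ 109; 29^32 ≡ 109² = 11881 ≡ 16.
Since 56 = 32 + 16 + 8, 29^56 ≡ 16 · 109 · 83; multiplying out mod 113: 16·109 = 1744 ≡ 49, then 49·83 = 4067 ≡ 112. Thus 29^56 ≡ 112 ≡ −1 (mod 113).
The value −1 means 29 is a non-residue modulo 113, so k² ≡ 29 (mod 113) is impossible.

No such integer exists.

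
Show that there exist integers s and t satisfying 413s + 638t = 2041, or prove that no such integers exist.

Since gcd(413, 638) = 1, every integer is an integer combination of 413 and 638.
Euclidean algorithm: 638 = 1·413 + 225, 413 = 1·225 + 188, 225 = 1·188 + 37, 188 = 5·37 + 3, 37 = 12·3 + 1, 3 = 3·1 + 0.
Back-substituting, 1 = 37 − 12·3 = 37 − 12·(188 − 5·37) = −12·188 + 61·37 = −12·188 + 61·(225 − 1·188) = 61·225 − 73·188 = 61·225 − 73·(413 − 1·225) = −73·413 + 134·225 = −73·413 + 134·(638 − 1·413) = 134·638 − 207·413; that is, 413·(-207) + 638·134 = 1.
Times 2041: 413·(-422487) + 638·273494 = 2041, so (-422487, 273494) solves it.
Shifting by a multiple of (638, −413) keeps it a solution: s = -422487 + 663·638 = 507, t = 273494 − 663·413 = -325.
Check: 413·507 + 638·(-325) = 209391 − 207350 = 2041. ✓

s = 507, t = -325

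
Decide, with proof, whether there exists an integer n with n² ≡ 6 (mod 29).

n = 21

Take n = 21. Then 21² = 441 = 15·29 + 6, so 21² ≡ 6 (mod 29).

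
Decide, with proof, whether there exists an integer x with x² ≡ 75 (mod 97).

x = 47

Take x = 47. Then 47² = 2209 = 22·97 + 75, so 47² ≡ 75 (mod 97).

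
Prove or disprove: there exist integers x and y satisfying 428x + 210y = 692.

x = 34, y = -66

Every value of 428x + 210y is a multiple of gcd(428, 210) = 2; since 2 ∣ 692, solutions exist.
Dividing through by 2 reduces the equation to 214x + 105y = 346.
Dividing repeatedly: 214 = 2·105 + 4, 105 = 26·4 + 1, 4 = 4·1 + 0.
Back-substituting, 1 = 105 − 26·4 = 105 − 26·(214 − 2·105) = −26·214 + 53·105; that is, 214·(-26) + 105·53 = 1.
Scaling by 346 gives the particular solution (x, y) = (-8996, 18338).
Adding 86·105 to x and subtracting 86·214 from y gives the tidier solution (34, -66).
Check: 428·34 + 210·(-66) = 14552 − 13860 = 692. ✓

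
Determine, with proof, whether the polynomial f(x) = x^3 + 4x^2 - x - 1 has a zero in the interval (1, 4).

No such root exists.

f(1) = 3 and f(4) = 123, both positive, so a sign-change argument is unavailable; we show f keeps this sign on the whole interval.
Shift to the endpoint 1: with x = 1 + u (0 < u < 3), one computes f(1 + u) = u^3 + 7u^2 + 10u + 3.
All 4 nonzero coefficients of this polynomial in u are positive; hence for u > 0 the value is a sum of positive terms (the constant 3 among them).
Therefore f(x) > 0 throughout (1, 4), and f has no zero there.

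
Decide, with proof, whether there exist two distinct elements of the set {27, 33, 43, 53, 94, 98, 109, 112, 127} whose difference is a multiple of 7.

43 and 127 are such a pair.

Both 43 and 127 leave remainder 1 on division by 7; their difference 84 = 12·7 is a multiple of 7.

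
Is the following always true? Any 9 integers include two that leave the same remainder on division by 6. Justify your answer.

There are exactly 6 possible remainders on division by 6.
Placing 9 integers into 6 classes, some class receives at least two — say a and b.
That is, a and b leave the same remainder on division by 6, as claimed.

Yes.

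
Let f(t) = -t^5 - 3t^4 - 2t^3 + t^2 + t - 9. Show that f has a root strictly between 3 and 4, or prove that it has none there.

No.

The endpoint values f(3) = -537 and f(4) = -1909 are both negative. Claim: f(t) < 0 for every t in (3, 4).
Shift to the endpoint 3: with t = 3 + u (0 < u < 1), one computes f(3 + u) = -u^5 - 18u^4 - 128u^3 - 449u^2 - 776u - 537.
All 6 nonzero coefficients of this polynomial in u are negative; hence for u > 0 the value is a sum of negative terms (the constant -537 among them).
So f is strictly negative on (3, 4); no root exists in the interval.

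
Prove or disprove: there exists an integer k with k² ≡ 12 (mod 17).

Since (17 − k)² ≡ k² (mod 17), it suffices to square k = 0, 1, …, 8: the residues are 0, 1, 4, 9, 16, 8, 2, 15, 13.
The set of squares mod 17 is therefore {0, 1, 2, 4, 8, 9, 13, 15, 16}, which does not contain 12.
Hence no integer k has k² ≡ 12 (mod 17).

No, no such integer exists.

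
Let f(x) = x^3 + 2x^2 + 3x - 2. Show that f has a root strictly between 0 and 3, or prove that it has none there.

f(0) = -2 and f(3) = 52, which have opposite signs.
Since f is a polynomial it is continuous on [0, 3].
By the Intermediate Value Theorem, f takes the value 0 somewhere in the open interval.

Yes, f has a root in the interval.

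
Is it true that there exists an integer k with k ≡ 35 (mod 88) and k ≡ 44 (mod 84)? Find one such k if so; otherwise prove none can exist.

There is no such integer.

Both moduli are multiples of 4 = gcd(88, 84), so any solution would satisfy k ≡ 35 and k ≡ 44 modulo 4 simultaneously.
However 35 ≡ 3 and 44 ≡ 0 (mod 4), and 3 ≠ 0.
Hence the system has no solution.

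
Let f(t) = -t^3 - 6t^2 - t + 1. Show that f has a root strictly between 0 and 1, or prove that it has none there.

Such a root exists.

f(0) = 1 and f(1) = -7, which have opposite signs.
f is continuous everywhere (it is a polynomial), in particular on [0, 1].
By the Intermediate Value Theorem, f takes the value 0 somewhere in the open interval.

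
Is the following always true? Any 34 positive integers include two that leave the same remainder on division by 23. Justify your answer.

There are exactly 23 possible remainders on division by 23.
Since 34 > 23, two of the 34 integers must share a residue class by the pigeonhole principle; call them a and b.
That is, a and b leave the same remainder on division by 23, as claimed.

Yes, this is always true.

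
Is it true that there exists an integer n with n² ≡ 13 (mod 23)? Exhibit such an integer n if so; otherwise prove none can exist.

n = 6

Take n = 6. Then 6² = 36 = 1·23 + 13, so 6² ≡ 13 (mod 23).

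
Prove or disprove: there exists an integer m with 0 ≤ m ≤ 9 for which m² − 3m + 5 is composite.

m = 8

At m = 8: 8² − 3·8 + 5 = 45 = 3·15, which is composite.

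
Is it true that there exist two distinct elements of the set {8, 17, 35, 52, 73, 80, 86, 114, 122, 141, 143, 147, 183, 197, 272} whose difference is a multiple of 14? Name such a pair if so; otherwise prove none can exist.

The pair (17, 73) works.

Reduce each element mod 14: 8↦8, 17↦3, 35↦7, 52↦10, 73↦3, 80↦10, 86↦2, 114↦2, 122↦10, 141↦1, 143↦3, 147↦7, 183↦1, 197↦1, 272↦6. The residue 3 repeats (at 17 and 73), and 73 − 17 = 56 = 4·14.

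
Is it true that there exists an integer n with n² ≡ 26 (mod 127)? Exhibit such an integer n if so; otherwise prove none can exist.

Take n = 91. Then 91² = 8281 = 65·127 + 26, so 91² ≡ 26 (mod 127).

n = 91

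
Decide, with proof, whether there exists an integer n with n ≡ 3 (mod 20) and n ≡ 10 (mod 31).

n = 103

gcd(20, 31) = 1, so the Chinese Remainder Theorem guarantees exactly one residue class mod 620 satisfying both.
Write n = 3 + 20t and require 3 + 20t ≡ 10 (mod 31), i.e. 20t ≡ 7 (mod 31).
Note 20·14 = 280 ≡ 1 (mod 31) (as 280 − 1 = 9·31), so 20⁻¹ ≡ 14.
Therefore t ≡ 14·7 = 98 ≡ 5 (mod 31).
With t = 5: n = 3 + 20·5 = 103.
Verify: 103 = 5·20 + 3 and 103 = 3·31 + 10. ✓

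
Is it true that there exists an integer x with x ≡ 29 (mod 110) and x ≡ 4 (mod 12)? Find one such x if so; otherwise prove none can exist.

gcd(110, 12) = 2. If x ≡ 29 (mod 110) and x ≡ 4 (mod 12), then x ≡ 29 (mod 2) and x ≡ 4 (mod 2).
However 29 ≡ 1 and 4 ≡ 0 (mod 2), and 1 ≠ 0.
So no integer satisfies both congruences.

No such integer exists.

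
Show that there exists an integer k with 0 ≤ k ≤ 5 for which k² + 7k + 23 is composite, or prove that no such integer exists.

The values for k = 0, 1, …, 5 are 23, 31, 41, 53, 67, 83, and each of these is prime.
So no value in the range makes the expression composite.

No such integer k in that range exists.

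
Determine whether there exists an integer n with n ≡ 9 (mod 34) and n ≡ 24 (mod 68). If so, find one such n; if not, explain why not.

gcd(34, 68) = 34. If n ≡ 9 (mod 34) and n ≡ 24 (mod 68), then n ≡ 9 (mod 34) and n ≡ 24 (mod 34).
These are incompatible: 9 − 24 = -15 is not divisible by 34.
So no integer satisfies both congruences.

There is no such integer.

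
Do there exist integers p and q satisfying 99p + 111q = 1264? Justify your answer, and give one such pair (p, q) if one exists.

Any value of 99p + 111q is a multiple of gcd(99, 111) = 3.
But 1264 is not a multiple of 3 (it leaves remainder 1).
Hence no integers p, q satisfy the equation.

There are no such integers.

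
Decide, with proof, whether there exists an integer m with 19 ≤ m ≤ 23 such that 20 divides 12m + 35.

For m = 19, 20, …, 23 the values of 12m + 35 modulo 20 are 3, 15, 7, 19, 11 respectively.
None is 0, so 20 never divides 12m + 35 on this range.

No, no such integer m in that range exists.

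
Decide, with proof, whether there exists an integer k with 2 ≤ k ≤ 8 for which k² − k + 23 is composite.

k = 7

At k = 7: 7² − 7 + 23 = 65 = 5·13, which is composite.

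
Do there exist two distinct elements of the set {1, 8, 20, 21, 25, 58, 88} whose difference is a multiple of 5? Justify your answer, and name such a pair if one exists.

Yes: 1 and 21.

Reduce each element mod 5: 1↦1, 8↦3, 20↦0, 21↦1, 25↦0, 58↦3, 88↦3. The residue 1 repeats (at 1 and 21), and 21 − 1 = 20 = 4·5.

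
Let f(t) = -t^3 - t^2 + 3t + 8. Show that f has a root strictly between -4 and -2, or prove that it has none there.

f has no root in that interval.

The endpoint values f(-4) = 44 and f(-2) = 6 are both positive. Claim: f(t) > 0 for every t in (-4, -2).
Substitute t = -2 − u, where 0 < u < 2 on the interval. Expanding, f(-2 − u) = u^3 + 5u^2 + 5u + 6.
All 4 nonzero coefficients of this polynomial in u are positive; hence for u > 0 the value is a sum of positive terms (the constant 6 among them).
So f is strictly positive on (-4, -2); no root exists in the interval.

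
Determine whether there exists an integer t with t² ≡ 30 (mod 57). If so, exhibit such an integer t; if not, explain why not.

t = 12

Take t = 12. Then 12² = 144 = 2·57 + 30, so 12² ≡ 30 (mod 57).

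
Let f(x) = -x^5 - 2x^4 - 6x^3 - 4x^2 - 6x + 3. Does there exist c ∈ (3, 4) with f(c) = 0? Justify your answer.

No such root exists.

The endpoint values f(3) = -618 and f(4) = -2005 are both negative. Claim: f(x) < 0 for every x in (3, 4).
Shift to the endpoint 3: with x = 3 + u (0 < u < 1), one computes f(3 + u) = -u^5 - 17u^4 - 120u^3 - 436u^2 - 813u - 618.
All 6 nonzero coefficients of this polynomial in u are negative; hence for u > 0 the value is a sum of negative terms (the constant -618 among them).
So f is strictly negative on (3, 4); no root exists in the interval.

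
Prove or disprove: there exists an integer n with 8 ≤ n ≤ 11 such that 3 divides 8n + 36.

n = 9

At n = 8 the value 100 is not a multiple of 3. Try n = 9: 8·9 + 36 = 108 = 36·3, which is divisible by 3.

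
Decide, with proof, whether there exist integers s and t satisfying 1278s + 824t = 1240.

s = 108, t = -166

Every value of 1278s + 824t is a multiple of gcd(1278, 824) = 2; since 2 ∣ 1240, solutions exist.
Dividing through by 2 reduces the equation to 639s + 412t = 620.
Euclidean algorithm: 639 = 1·412 + 227, 412 = 1·227 + 185, 227 = 1·185 + 42, 185 = 4·42 + 17, 42 = 2·17 + 8, 17 = 2·8 + 1, 8 = 8·1 + 0.
Back-substituting, 1 = 17 − 2·8 = 17 − 2·(42 − 2·17) = −2·42 + 5·17 = −2·42 + 5·(185 − 4·42) = 5·185 − 22·42 = 5·185 − 22·(227 − 1·185) = −22·227 + 27·185 = −22·227 + 27·(412 − 1·227) = 27·412 − 49·227 = 27·412 − 49·(639 − 1·412) = −49·639 + 76·412; that is, 639·(-49) + 412·76 = 1.
Times 620: 639·(-30380) + 412·47120 = 620, so (-30380, 47120) solves it.
The general solution is s = -30380 + 412k, t = 47120 − 639k; taking k = 74 gives the smaller pair s = 108, t = -166.
Check: 1278·108 + 824·(-166) = 138024 − 136784 = 1240. ✓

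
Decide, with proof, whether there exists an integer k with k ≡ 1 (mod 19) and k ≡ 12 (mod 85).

The moduli 19 and 85 are coprime, so by the Chinese Remainder Theorem a unique solution modulo 1615 exists.
Write k = 1 + 19t and require 1 + 19t ≡ 12 (mod 85), i.e. 19t ≡ 11 (mod 85).
To invert 19 modulo 85: 85 = 4·19 + 9, 19 = 2·9 + 1, 9 = 9·1 + 0, and unwinding, 1 = 19 − 2·9 = 19 − 2·(85 − 4·19) = −2·85 + 9·19. Thus 19⁻¹ ≡ 9 (mod 85).
Therefore t ≡ 9·11 = 99 ≡ 14 (mod 85).
Taking t = 14 gives k = 1 + 19·14 = 267.
Check: 267 mod 19 = 1, 267 mod 85 = 12. ✓

k = 267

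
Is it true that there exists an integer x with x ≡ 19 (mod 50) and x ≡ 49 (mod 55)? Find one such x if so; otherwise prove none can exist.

x = 269

gcd(50, 55) = 5. A simultaneous solution exists iff 19 ≡ 49 (mod 5); here 19 mod 5 = 4 = 49 mod 5, so it does.
List candidates x ≡ 19 (mod 50): 19, 69, 119, 169, 219, 269. Modulo 55 these are 19, 14, 9, 4, 54, 49; 269 gives 49 as required.
Indeed 269 ≡ 19 (mod 50) and 269 ≡ 49 (mod 55).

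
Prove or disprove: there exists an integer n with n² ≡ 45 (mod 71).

n = 51

Take n = 51. Then 51² = 2601 = 36·71 + 45, so 51² ≡ 45 (mod 71).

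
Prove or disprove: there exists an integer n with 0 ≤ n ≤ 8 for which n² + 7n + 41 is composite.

n = 6

At n = 6: 6² + 7·6 + 41 = 119 = 7·17, which is composite.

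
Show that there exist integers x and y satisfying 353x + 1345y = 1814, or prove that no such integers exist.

x = 28, y = -6

Since gcd(353, 1345) = 1, every integer is an integer combination of 353 and 1345.
Euclidean algorithm: 1345 = 3·353 + 286, 353 = 1·286 + 67, 286 = 4·67 + 18, 67 = 3·18 + 13, 18 = 1·13 + 5, 13 = 2·5 + 3, 5 = 1·3 + 2, 3 = 1·2 + 1, 2 = 2·1 + 0.
Working back up the chain: 1 = 3 − 1·2 = 3 − (5 − 1·3) = −5 + 2·3 = −5 + 2·(13 − 2·5) = 2·13 − 5·5 = 2·13 − 5·(18 − 1·13) = −5·18 + 7·13 = −5·18 + 7·(67 − 3·18) = 7·67 − 26·18 = 7·67 − 26·(286 − 4·67) = −26·286 + 111·67 = −26·286 + 111·(353 − 1·286) = 111·353 − 137·286 = 111·353 − 137·(1345 − 3·353) = −137·1345 + 522·353. So 353·522 + 1345·(-137) = 1.
Scaling by 1814 gives the particular solution (x, y) = (946908, -248518).
Subtracting 704·1345 from x and adding 704·353 to y gives the tidier solution (28, -6).
Indeed 353·28 + 1345·(-6) = 9884 − 8070 = 1814.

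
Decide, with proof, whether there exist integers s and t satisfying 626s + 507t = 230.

Since gcd(626, 507) = 1, every integer is an integer combination of 626 and 507.
Dividing repeatedly: 626 = 1·507 + 119, 507 = 4·119 + 31, 119 = 3·31 + 26, 31 = 1·26 + 5, 26 = 5·5 + 1, 5 = 5·1 + 0.
Unwinding: 1 = 26 − 5·5 = 26 − 5·(31 − 1·26) = −5·31 + 6·26 = −5·31 + 6·(119 − 3·31) = 6·119 − 23·31 = 6·119 − 23·(507 − 4·119) = −23·507 + 98·119 = −23·507 + 98·(626 − 1·507) = 98·626 − 121·507, i.e. 626·98 + 507·(-121) = 1.
Scaling by 230 gives the particular solution (s, t) = (22540, -27830).
The general solution is s = 22540 + 507k, t = -27830 − 626k; taking k = -44 gives the smaller pair s = 232, t = -286.
Check: 626·232 + 507·(-286) = 145232 − 145002 = 230. ✓

s = 232, t = -286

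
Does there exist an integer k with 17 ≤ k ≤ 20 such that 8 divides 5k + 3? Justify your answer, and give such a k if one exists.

k = 17

k = 17 works, since 5·17 + 3 = 88 = 11·8.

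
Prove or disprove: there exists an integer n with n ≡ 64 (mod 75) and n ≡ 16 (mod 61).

n = 1114

Since 75 and 61 share no common factor, CRT says the pair of congruences has a solution (unique mod 4575).
Any solution of the first congruence is n = 64 + 75t; substituting into the second, 75t ≡ 16 − 64 ≡ 13 (mod 61).
75 ≡ 14 (mod 61), so this reads 14t ≡ 13 (mod 61). To invert 14 modulo 61: 61 = 4·14 + 5, 14 = 2·5 + 4, 5 = 1·4 + 1, 4 = 4·1 + 0, and unwinding, 1 = 5 − 1·4 = 5 − (14 − 2·5) = −14 + 3·5 = −14 + 3·(61 − 4·14) = 3·61 − 13·14. Thus 14⁻¹ ≡ -13 ≡ 48 (mod 61).
Multiplying by 48: t ≡ 48·13 = 624 ≡ 14 (mod 61).
With t = 14: n = 64 + 75·14 = 1114.
Indeed 1114 ≡ 64 (mod 75) and 1114 ≡ 16 (mod 61).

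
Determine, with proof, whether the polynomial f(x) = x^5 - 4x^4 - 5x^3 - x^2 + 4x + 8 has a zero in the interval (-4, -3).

f(-4) = -1752 and f(-3) = -445, both negative, so a sign-change argument is unavailable; we show f keeps this sign on the whole interval.
Shift to the endpoint -3: with x = -3 − u (0 < u < 1), one computes f(-3 − u) = -u^5 - 19u^4 - 133u^3 - 442u^2 - 712u - 445.
All 6 nonzero coefficients of this polynomial in u are negative; hence for u > 0 the value is a sum of negative terms (the constant -445 among them).
Therefore f(x) < 0 throughout (-4, -3), and f has no zero there.

No such root exists.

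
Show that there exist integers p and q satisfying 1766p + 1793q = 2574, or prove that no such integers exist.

1766 and 1793 are coprime, so 1766p + 1793q ranges over all of ℤ.
Run the Euclidean algorithm on 1793 and 1766: 1793 = 1·1766 + 27, 1766 = 65·27 + 11, 27 = 2·11 + 5, 11 = 2·5 + 1, 5 = 5·1 + 0.
Unwinding: 1 = 11 − 2·5 = 11 − 2·(27 − 2·11) = −2·27 + 5·11 = −2·27 + 5·(1766 − 65·27) = 5·1766 − 327·27 = 5·1766 − 327·(1793 − 1·1766) = −327·1793 + 332·1766, i.e. 1766·332 + 1793·(-327) = 1.
Scaling by 2574 gives the particular solution (p, q) = (854568, -841698).
Subtracting 476·1793 from p and adding 476·1766 to q gives the tidier solution (1100, -1082).
Indeed 1766·1100 + 1793·(-1082) = 1942600 − 1940026 = 2574.

p = 1100, q = -1082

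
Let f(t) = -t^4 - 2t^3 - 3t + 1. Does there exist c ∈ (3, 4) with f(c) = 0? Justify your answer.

The endpoint values f(3) = -143 and f(4) = -395 are both negative. Claim: f(t) < 0 for every t in (3, 4).
Substitute t = 3 + u, where 0 < u < 1 on the interval. Expanding, f(3 + u) = -u^4 - 14u^3 - 72u^2 - 165u - 143.
The nonzero coefficients here are all negative, so for u > 0 every term is negative (or zero), and the constant term -143 is strictly negative.
Therefore f(t) < 0 throughout (3, 4), and f has no zero there.

No.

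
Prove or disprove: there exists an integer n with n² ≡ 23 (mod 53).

There is no such integer.

53 is prime, so by Euler's criterion 23 is a square mod 53 iff 23^((53−1)/2) = 23^26 ≡ 1 (mod 53).
Repeated squaring mod 53: 23^2 = 529 ≡ 52; 23^4 ≡ 52² = 2704 ≡ 1; 23^8 ≡ 1² = 1 ≡ 1; 23^16 ≡ 1² = 1 ≡ 1.
Since 26 = 16 + 8 + 2, 23^26 ≡ 1 · 1 · 52; multiplying out mod 53: 1·1 = 1 ≡ 1, then 1·52 = 52 ≡ 52. Thus 23^26 ≡ 52 ≡ −1 (mod 53).
By Euler's criterion 23 is a quadratic non-residue mod 53: no n satisfies n² ≡ 23 (mod 53).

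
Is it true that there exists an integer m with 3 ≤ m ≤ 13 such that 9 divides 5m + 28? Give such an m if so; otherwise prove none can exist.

m = 7

Try m = 7: 5·7 + 28 = 63 = 7·9, which is divisible by 9.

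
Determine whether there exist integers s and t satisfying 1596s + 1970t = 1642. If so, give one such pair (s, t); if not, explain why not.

s = 417, t = -337

Since gcd(1596, 1970) = 2 and 1642 = 2·821, Bézout's identity guarantees a solution.
Dividing through by 2 reduces the equation to 798s + 985t = 821.
Run the Euclidean algorithm on 985 and 798: 985 = 1·798 + 187, 798 = 4·187 + 50, 187 = 3·50 + 37, 50 = 1·37 + 13, 37 = 2·13 + 11, 13 = 1·11 + 2, 11 = 5·2 + 1, 2 = 2·1 + 0.
Unwinding: 1 = 11 − 5·2 = 11 − 5·(13 − 1·11) = −5·13 + 6·11 = −5·13 + 6·(37 − 2·13) = 6·37 − 17·13 = 6·37 − 17·(50 − 1·37) = −17·50 + 23·37 = −17·50 + 23·(187 − 3·50) = 23·187 − 86·50 = 23·187 − 86·(798 − 4·187) = −86·798 + 367·187 = −86·798 + 367·(985 − 1·798) = 367·985 − 453·798, i.e. 798·(-453) + 985·367 = 1.
Times 821: 798·(-371913) + 985·301307 = 821, so (-371913, 301307) solves it.
Shifting by a multiple of (985, −798) keeps it a solution: s = -371913 + 378·985 = 417, t = 301307 − 378·798 = -337.
Check: 1596·417 + 1970·(-337) = 665532 − 663890 = 1642. ✓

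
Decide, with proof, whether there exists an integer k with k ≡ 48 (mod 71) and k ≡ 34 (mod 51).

The moduli 71 and 51 are coprime, so by the Chinese Remainder Theorem a unique solution modulo 3621 exists.
Any solution of the first congruence is k = 48 + 71t; substituting into the second, 71t ≡ 34 − 48 ≡ 37 (mod 51).
71 ≡ 20 (mod 51), so this reads 20t ≡ 37 (mod 51). Invert 20 mod 51 by the Euclidean algorithm: 51 = 2·20 + 11, 20 = 1·11 + 9, 11 = 1·9 + 2, 9 = 4·2 + 1, 2 = 2·1 + 0; back-substituting, 1 = 9 − 4·2 = 9 − 4·(11 − 1·9) = −4·11 + 5·9 = −4·11 + 5·(20 − 1·11) = 5·20 − 9·11 = 5·20 − 9·(51 − 2·20) = −9·51 + 23·20. Hence 20·23 ≡ 1, so 20⁻¹ ≡ 23 (mod 51).
Multiplying by 23: t ≡ 23·37 = 851 ≡ 35 (mod 51).
With t = 35: k = 48 + 71·35 = 2533.
Check: 2533 mod 71 = 48, 2533 mod 51 = 34. ✓

k = 2533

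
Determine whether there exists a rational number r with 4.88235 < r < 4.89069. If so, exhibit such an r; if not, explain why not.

Scale by 9: the interval becomes (43.94115, 44.01621), which contains the integer 44.
So r = 44/9 works: it is a ratio of integers, and dividing 9·4.88235 < 44 < 9·4.89069 through by 9 gives 4.88235 < 44/9 < 4.89069.

r = 44/9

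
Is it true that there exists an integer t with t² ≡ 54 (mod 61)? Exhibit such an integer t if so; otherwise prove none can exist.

No, no such integer exists.

61 is prime, so by Euler's criterion 54 is a square mod 61 iff 54^((61−1)/2) = 54^30 ≡ 1 (mod 61).
Repeated squaring mod 61: 54^2 = 2916 ≡ 49; 54^4 ≡ 49² = 2401 ≡ 22; 54^8 ≡ 22² = 484 ≡ 57; 54^16 ≡ 57² = 3249 ≡ 16.
Since 30 = 16 + 8 + 4 + 2, 54^30 ≡ 16 · 57 · 22 · 49; multiplying out mod 61: 16·57 = 912 ≡ 58, then 58·22 = 1276 ≡ 56, then 56·49 = 2744 ≡ 60. Thus 54^30 ≡ 60 ≡ −1 (mod 61).
The value −1 means 54 is a non-residue modulo 61, so t² ≡ 54 (mod 61) is impossible.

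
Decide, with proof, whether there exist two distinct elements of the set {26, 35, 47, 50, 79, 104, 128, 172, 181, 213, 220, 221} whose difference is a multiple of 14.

No such pair exists.

Reduce each element modulo 14: 26↦12, 35↦7, 47↦5, 50↦8, 79↦9, 104↦6, 128↦2, 172↦4, 181↦13, 213↦3, 220↦10, 221↦11.
All 12 residues are distinct, so no two elements differ by a multiple of 14.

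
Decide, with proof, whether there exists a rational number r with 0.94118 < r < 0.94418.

Scale by 35: the interval becomes (32.94130, 33.04630), which contains the integer 33.
Hence 33/35 is a rational number with 0.94118 < 33/35 < 0.94418.

r = 33/35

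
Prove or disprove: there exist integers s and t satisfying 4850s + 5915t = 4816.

No such integers exist.

Both 4850 and 5915 are divisible by gcd(4850, 5915) = 5, hence so is any combination 4850s + 5915t.
But 4816 = 5·963 + 1, so 5 ∤ 4816.
Hence no integers s, t satisfy the equation.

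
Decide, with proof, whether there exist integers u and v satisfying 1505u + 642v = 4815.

u = 321, v = -745

1505 and 642 are coprime, so 1505u + 642v ranges over all of ℤ.
Euclidean algorithm: 1505 = 2·642 + 221, 642 = 2·221 + 200, 221 = 1·200 + 21, 200 = 9·21 + 11, 21 = 1·11 + 10, 11 = 1·10 + 1, 10 = 10·1 + 0.
Back-substituting, 1 = 11 − 1·10 = 11 − (21 − 1·11) = −21 + 2·11 = −21 + 2·(200 − 9·21) = 2·200 − 19·21 = 2·200 − 19·(221 − 1·200) = −19·221 + 21·200 = −19·221 + 21·(642 − 2·221) = 21·642 − 61·221 = 21·642 − 61·(1505 − 2·642) = −61·1505 + 143·642; that is, 1505·(-61) + 642·143 = 1.
Multiplying through by 4815: u = (-61)·4815 = -293715, v = 143·4815 = 688545 is a solution.
Adding 458·642 to u and subtracting 458·1505 from v gives the tidier solution (321, -745).
Check: 1505·321 + 642·(-745) = 483105 − 478290 = 4815. ✓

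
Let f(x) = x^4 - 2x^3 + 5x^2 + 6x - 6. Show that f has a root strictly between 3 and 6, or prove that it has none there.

The endpoint values f(3) = 84 and f(6) = 1074 are both positive. Claim: f(x) > 0 for every x in (3, 6).
Shift to the endpoint 3: with x = 3 + u (0 < u < 3), one computes f(3 + u) = u^4 + 10u^3 + 41u^2 + 90u + 84.
All 5 nonzero coefficients of this polynomial in u are positive; hence for u > 0 the value is a sum of positive terms (the constant 84 among them).
So f is strictly positive on (3, 6); no root exists in the interval.

No.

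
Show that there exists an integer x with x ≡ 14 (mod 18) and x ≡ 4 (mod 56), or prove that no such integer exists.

gcd(18, 56) = 2. A simultaneous solution exists iff 14 ≡ 4 (mod 2); here 14 mod 2 = 0 = 4 mod 2, so it does.
Write x = 14 + 18t. Then 18t ≡ 4 − 14 ≡ 46 (mod 56); dividing through by 2 gives 9t ≡ 23 (mod 28).
Note 9·25 = 225 ≡ 1 (mod 28) (as 225 − 1 = 8·28), so 9⁻¹ ≡ 25.
Therefore t ≡ 25·23 = 575 ≡ 15 (mod 28).
Then x = 14 + 18·15 = 284.
Indeed 284 ≡ 14 (mod 18) and 284 ≡ 4 (mod 56).

x = 284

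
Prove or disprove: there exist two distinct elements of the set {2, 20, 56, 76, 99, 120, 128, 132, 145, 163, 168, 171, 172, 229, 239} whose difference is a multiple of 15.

Residues mod 15: 2↦2, 20↦5, 56↦11, 76↦1, 99↦9, 120↦0, 128↦8, 132↦12, 145↦10, 163↦13, 168↦3, 171↦6, 172↦7, 229↦4, 239↦14.
These 15 residues are pairwise different, hence no difference of two elements is divisible by 15.

There is no such pair.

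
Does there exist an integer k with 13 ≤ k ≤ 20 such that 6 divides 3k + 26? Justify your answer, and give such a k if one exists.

For k = 13, 14, …, 20 the values of 3k + 26 modulo 6 are 5, 2, 5, 2, 5, 2, 5, 2 respectively.
None is 0, so 6 never divides 3k + 26 on this range.

No such integer k in that range exists.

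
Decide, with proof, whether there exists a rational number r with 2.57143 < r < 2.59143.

Multiplying by 12: 12·2.57143 = 30.85716 and 12·2.59143 = 31.09716, so the integer 31 lies strictly between them.
So r = 31/12 works: it is a ratio of integers, and dividing 12·2.57143 < 31 < 12·2.59143 through by 12 gives 2.57143 < 31/12 < 2.59143.

r = 31/12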